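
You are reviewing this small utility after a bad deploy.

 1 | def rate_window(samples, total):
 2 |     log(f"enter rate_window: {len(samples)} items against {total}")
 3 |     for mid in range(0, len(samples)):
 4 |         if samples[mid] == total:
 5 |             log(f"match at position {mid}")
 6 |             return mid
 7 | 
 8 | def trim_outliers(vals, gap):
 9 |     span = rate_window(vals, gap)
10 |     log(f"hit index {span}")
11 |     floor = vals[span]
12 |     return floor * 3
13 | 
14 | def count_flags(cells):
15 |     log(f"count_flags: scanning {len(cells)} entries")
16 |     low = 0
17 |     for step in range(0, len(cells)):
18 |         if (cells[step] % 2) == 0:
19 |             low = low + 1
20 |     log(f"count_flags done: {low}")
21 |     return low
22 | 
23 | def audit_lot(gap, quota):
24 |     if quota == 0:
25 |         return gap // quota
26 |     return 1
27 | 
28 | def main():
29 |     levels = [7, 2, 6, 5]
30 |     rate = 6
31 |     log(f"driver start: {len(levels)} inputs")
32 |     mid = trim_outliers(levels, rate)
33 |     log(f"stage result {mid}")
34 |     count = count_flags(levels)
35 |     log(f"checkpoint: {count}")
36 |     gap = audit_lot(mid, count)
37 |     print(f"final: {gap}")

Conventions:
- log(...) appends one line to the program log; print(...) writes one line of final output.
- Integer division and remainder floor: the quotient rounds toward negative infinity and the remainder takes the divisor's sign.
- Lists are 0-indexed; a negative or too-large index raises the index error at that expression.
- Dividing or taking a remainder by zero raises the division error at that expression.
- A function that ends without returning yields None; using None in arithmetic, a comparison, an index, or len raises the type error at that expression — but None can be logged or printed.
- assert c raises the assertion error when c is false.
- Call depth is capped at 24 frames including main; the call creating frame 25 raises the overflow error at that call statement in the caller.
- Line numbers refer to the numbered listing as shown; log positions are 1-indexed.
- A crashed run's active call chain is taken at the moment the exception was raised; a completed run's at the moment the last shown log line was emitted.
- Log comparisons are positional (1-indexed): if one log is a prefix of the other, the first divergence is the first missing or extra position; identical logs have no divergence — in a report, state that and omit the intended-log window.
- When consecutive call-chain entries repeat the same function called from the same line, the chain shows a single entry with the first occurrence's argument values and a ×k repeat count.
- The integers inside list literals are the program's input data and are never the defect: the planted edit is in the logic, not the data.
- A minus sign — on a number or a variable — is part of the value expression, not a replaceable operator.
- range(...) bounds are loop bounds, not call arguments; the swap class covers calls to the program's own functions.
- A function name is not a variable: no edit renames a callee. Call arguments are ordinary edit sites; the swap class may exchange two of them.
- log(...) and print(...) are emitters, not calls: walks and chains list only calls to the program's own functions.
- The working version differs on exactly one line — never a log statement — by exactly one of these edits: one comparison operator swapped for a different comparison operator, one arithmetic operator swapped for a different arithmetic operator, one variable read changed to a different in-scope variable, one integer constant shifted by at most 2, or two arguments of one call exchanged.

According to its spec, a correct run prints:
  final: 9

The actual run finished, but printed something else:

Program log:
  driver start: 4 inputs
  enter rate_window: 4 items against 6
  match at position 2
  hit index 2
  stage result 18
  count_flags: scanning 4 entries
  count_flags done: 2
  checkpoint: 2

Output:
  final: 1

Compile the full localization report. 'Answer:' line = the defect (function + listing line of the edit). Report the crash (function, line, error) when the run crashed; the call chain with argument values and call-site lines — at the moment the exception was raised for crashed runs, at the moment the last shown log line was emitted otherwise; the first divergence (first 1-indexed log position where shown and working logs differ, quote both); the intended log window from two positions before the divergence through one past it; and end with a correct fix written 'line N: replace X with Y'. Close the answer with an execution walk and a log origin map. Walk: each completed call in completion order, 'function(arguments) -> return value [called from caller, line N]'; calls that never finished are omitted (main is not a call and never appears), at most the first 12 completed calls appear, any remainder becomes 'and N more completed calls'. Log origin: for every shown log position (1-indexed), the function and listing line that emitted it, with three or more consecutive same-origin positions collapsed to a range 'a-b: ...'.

Answer: the defect is in audit_lot at line 24.
Core observation: Every logged value matches the working version; the printed result is what differs.
Call chain: main.
First divergence: there is none — every log position agrees.
Execution walk:
  rate_window([7, 2, 6, 5], 6) -> 2  [called from trim_outliers, line 9]
  trim_outliers([7, 2, 6, 5], 6) -> 18  [called from main, line 32]
  count_flags([7, 2, 6, 5]) -> 2  [called from main, line 34]
  audit_lot(18, 2) -> 1  [called from main, line 36]
Origin of each log line:
  1: from main, line 31
  2: from rate_window, line 2
  3: from rate_window, line 5
  4: from trim_outliers, line 10
  5: from main, line 33
  6: from count_flags, line 15
  7: from count_flags, line 20
  8: from main, line 35
A correct fix: line 24: replace `==` with `!=`.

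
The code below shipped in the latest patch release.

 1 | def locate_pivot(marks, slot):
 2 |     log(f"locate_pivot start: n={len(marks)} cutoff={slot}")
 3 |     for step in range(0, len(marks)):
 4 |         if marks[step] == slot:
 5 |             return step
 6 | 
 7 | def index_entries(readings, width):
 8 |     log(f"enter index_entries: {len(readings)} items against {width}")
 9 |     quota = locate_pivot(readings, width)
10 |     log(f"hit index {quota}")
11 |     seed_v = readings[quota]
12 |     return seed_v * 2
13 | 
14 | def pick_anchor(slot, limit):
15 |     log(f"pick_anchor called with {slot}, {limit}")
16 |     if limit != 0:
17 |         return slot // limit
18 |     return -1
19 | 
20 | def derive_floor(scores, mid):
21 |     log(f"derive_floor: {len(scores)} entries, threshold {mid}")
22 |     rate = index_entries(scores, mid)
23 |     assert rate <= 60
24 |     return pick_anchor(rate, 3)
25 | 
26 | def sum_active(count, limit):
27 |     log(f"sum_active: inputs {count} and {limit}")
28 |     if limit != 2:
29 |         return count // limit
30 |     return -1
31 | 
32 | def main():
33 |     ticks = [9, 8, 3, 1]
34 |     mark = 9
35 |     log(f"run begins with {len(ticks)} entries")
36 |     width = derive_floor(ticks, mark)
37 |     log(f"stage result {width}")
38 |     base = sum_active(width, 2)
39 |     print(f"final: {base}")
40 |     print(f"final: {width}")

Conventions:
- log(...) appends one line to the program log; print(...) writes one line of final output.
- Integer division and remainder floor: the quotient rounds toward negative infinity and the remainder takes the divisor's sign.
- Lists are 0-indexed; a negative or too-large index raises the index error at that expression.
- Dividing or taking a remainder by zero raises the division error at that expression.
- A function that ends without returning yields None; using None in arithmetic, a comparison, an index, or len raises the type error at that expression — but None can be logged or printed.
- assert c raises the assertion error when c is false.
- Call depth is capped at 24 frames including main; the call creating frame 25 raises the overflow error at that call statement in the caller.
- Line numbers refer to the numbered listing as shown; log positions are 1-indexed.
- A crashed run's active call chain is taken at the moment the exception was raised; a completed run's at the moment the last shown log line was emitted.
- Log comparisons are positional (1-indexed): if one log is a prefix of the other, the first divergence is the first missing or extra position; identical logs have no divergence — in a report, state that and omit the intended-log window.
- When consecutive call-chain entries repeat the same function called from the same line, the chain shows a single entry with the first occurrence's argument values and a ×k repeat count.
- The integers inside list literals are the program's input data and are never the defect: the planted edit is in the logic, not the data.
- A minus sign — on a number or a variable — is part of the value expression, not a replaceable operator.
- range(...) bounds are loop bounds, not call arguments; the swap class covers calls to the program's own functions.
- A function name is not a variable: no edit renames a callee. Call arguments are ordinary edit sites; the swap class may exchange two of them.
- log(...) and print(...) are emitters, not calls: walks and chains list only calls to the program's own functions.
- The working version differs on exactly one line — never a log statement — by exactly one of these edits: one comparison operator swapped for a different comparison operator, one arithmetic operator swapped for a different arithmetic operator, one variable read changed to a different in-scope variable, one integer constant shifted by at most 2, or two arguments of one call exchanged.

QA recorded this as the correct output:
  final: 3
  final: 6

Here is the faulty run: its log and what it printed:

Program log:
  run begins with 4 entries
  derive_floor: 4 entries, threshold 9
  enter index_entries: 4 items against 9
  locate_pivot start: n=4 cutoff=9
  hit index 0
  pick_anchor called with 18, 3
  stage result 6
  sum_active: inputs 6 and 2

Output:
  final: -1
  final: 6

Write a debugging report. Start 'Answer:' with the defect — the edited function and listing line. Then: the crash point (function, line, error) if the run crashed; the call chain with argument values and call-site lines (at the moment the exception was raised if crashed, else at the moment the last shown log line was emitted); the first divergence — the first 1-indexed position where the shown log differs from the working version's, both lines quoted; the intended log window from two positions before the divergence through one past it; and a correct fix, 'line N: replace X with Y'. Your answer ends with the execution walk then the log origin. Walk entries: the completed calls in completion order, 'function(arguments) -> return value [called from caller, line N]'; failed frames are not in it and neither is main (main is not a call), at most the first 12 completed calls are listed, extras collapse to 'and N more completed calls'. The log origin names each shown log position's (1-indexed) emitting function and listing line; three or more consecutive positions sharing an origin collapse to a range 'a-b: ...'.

Answer: the defect is in sum_active at line 28.
Key observation: Every logged value matches the working version; the printed result is what differs.
Call chain: main -> sum_active(6, 2) (called at line 38).
First divergence: there is none — every log position agrees.
Execution walk:
  locate_pivot([9, 8, 3, 1], 9) -> 0  [called from index_entries, line 9]
  index_entries([9, 8, 3, 1], 9) -> 18  [called from derive_floor, line 22]
  pick_anchor(18, 3) -> 6  [called from derive_floor, line 24]
  derive_floor([9, 8, 3, 1], 9) -> 6  [called from main, line 36]
  sum_active(6, 2) -> -1  [called from main, line 38]
Log origins:
  1: from main, line 35
  2: from derive_floor, line 21
  3: from index_entries, line 8
  4: from locate_pivot, line 2
  5: from index_entries, line 10
  6: from pick_anchor, line 15
  7: from main, line 37
  8: from sum_active, line 27
A correct fix: line 28: replace `2` with `0`.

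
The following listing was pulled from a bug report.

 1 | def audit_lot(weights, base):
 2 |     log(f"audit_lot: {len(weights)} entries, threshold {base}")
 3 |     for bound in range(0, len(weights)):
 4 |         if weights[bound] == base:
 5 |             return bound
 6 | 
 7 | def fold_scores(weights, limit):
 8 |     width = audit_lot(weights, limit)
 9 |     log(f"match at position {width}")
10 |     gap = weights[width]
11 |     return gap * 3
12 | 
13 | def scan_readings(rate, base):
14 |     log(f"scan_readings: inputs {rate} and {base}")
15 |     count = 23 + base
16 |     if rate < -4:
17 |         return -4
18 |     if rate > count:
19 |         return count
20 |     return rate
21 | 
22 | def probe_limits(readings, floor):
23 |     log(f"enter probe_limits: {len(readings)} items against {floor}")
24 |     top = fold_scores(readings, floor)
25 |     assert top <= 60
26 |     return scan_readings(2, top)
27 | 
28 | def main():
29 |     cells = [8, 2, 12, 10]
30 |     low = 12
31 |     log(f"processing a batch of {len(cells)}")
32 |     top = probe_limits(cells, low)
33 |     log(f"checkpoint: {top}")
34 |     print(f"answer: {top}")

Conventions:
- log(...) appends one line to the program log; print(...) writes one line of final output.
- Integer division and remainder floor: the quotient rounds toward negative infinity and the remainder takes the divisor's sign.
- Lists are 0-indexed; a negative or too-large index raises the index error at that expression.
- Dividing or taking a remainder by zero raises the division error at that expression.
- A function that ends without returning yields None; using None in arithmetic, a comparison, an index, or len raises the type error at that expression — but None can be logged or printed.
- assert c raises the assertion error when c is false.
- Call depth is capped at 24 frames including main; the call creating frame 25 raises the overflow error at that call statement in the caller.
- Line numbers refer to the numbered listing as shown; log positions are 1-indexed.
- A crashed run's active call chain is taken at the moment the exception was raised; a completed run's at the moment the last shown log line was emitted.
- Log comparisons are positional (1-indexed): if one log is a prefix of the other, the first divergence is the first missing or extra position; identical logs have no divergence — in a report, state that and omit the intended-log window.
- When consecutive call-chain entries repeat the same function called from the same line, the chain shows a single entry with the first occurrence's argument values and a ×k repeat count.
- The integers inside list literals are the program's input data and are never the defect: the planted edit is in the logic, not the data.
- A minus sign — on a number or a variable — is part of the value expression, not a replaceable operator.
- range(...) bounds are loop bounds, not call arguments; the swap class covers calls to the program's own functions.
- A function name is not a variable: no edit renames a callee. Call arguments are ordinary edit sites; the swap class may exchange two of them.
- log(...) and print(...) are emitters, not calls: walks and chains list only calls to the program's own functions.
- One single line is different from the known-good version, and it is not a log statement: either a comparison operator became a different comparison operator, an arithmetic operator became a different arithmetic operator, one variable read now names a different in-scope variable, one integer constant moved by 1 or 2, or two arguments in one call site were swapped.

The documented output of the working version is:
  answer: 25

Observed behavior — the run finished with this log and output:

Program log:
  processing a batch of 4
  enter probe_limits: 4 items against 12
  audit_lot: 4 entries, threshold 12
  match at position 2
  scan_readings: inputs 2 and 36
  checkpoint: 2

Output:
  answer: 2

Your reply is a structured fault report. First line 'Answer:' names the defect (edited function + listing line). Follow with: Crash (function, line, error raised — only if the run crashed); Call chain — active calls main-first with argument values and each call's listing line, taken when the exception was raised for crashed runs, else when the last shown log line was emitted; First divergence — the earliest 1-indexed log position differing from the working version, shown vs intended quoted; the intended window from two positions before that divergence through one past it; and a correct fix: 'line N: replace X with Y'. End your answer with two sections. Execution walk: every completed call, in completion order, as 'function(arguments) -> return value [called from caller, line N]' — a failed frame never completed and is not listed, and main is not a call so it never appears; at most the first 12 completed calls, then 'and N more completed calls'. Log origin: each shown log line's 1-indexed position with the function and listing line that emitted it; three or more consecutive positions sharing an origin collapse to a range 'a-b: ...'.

Answer: the defect is in probe_limits at line 26.
The tell: The log first diverges at position 5: the faulty run prints 'scan_readings: inputs 2 and 36' where the working version prints 'scan_readings: inputs 36 and 2'.
Call chain: main.
First divergence: position 5 — the shown line 'scan_readings: inputs 2 and 36' should read 'scan_readings: inputs 36 and 2'.
Intended log window:
  3: audit_lot: 4 entries, threshold 12
  4: match at position 2
  5: scan_readings: inputs 36 and 2
  6: checkpoint: 25
Execution walk:
  audit_lot([8, 2, 12, 10], 12) -> 2  [called from fold_scores, line 8]
  fold_scores([8, 2, 12, 10], 12) -> 36  [called from probe_limits, line 24]
  scan_readings(2, 36) -> 2  [called from probe_limits, line 26]
  probe_limits([8, 2, 12, 10], 12) -> 2  [called from main, line 32]
Log origin:
  1 — main, line 31
  2 — probe_limits, line 23
  3 — audit_lot, line 2
  4 — fold_scores, line 9
  5 — scan_readings, line 14
  6 — main, line 33
A correct fix: line 26: replace `scan_readings(2, top)` with `scan_readings(top, 2)`.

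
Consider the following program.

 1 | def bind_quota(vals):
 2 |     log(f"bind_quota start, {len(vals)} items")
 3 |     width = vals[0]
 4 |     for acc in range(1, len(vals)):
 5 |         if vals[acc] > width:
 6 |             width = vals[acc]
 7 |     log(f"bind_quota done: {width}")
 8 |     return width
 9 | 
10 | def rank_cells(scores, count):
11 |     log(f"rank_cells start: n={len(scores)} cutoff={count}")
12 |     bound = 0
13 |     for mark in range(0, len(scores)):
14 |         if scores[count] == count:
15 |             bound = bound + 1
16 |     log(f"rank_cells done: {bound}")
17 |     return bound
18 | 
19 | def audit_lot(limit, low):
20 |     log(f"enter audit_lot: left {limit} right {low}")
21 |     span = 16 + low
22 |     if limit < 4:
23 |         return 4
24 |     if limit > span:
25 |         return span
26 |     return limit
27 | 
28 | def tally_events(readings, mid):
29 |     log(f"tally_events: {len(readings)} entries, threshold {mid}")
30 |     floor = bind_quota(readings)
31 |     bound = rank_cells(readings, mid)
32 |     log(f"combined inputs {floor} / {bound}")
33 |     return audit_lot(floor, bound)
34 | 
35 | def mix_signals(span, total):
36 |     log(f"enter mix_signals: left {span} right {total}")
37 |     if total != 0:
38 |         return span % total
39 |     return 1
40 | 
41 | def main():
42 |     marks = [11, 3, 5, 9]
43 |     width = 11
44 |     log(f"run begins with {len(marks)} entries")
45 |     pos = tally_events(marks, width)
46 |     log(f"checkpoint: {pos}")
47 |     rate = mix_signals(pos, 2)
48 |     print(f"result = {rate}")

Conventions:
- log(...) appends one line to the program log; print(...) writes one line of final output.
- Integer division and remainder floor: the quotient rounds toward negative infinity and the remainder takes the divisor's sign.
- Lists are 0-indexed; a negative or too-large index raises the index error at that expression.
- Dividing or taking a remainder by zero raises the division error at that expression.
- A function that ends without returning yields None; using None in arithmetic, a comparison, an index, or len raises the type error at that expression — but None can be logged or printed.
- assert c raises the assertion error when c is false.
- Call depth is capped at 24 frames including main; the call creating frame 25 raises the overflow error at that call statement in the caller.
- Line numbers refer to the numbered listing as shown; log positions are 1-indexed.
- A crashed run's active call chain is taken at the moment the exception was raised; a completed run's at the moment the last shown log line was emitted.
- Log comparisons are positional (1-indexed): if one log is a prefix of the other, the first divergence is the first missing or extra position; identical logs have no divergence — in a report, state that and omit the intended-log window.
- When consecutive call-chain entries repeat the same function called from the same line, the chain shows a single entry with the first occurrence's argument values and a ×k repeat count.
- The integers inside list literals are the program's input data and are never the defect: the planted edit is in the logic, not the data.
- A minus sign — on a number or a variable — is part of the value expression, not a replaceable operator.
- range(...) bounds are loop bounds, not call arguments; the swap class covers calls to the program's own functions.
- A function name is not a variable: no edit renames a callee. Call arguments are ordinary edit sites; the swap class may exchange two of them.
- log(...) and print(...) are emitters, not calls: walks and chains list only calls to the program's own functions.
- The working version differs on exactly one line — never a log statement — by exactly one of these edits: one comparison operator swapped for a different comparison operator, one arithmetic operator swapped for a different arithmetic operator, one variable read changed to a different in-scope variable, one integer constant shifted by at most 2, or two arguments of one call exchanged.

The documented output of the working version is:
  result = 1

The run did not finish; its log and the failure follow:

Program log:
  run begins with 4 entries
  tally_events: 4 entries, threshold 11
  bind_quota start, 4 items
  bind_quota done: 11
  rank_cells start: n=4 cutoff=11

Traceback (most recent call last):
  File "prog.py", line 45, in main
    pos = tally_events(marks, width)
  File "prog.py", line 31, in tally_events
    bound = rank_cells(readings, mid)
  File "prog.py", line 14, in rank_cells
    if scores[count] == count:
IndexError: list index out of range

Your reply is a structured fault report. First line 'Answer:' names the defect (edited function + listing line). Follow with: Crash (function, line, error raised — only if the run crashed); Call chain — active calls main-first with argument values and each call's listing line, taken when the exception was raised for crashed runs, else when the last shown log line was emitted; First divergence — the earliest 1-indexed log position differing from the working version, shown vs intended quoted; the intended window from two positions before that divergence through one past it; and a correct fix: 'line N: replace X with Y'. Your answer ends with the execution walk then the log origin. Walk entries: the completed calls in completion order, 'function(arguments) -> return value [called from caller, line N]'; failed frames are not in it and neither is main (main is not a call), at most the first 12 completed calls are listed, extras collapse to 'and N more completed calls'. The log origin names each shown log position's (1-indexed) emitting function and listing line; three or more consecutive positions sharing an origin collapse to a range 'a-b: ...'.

Answer: the defect is in rank_cells at line 14.
Key fact: The shown log is a 5-line prefix of the intended one, whose next entry is 'rank_cells done: 1'.
Crash: rank_cells, line 14, IndexError.
Call chain: main -> tally_events([11, 3, 5, 9], 11) (called at line 45) -> rank_cells([11, 3, 5, 9], 11) (called at line 31).
First divergence: position 6 — the faulty run's log ends after 5 lines; the working version continues with 'rank_cells done: 1'.
Intended log window:
  4: bind_quota done: 11
  5: rank_cells start: n=4 cutoff=11
  6: rank_cells done: 1
  7: combined inputs 11 / 1
Execution walk:
  bind_quota([11, 3, 5, 9]) -> 11  [called from tally_events, line 30]
Log line origins:
  1 — main, line 44
  2 — tally_events, line 29
  3 — bind_quota, line 2
  4 — bind_quota, line 7
  5 — rank_cells, line 11
A correct fix: line 14: replace `scores[count]` with `scores[mark]`.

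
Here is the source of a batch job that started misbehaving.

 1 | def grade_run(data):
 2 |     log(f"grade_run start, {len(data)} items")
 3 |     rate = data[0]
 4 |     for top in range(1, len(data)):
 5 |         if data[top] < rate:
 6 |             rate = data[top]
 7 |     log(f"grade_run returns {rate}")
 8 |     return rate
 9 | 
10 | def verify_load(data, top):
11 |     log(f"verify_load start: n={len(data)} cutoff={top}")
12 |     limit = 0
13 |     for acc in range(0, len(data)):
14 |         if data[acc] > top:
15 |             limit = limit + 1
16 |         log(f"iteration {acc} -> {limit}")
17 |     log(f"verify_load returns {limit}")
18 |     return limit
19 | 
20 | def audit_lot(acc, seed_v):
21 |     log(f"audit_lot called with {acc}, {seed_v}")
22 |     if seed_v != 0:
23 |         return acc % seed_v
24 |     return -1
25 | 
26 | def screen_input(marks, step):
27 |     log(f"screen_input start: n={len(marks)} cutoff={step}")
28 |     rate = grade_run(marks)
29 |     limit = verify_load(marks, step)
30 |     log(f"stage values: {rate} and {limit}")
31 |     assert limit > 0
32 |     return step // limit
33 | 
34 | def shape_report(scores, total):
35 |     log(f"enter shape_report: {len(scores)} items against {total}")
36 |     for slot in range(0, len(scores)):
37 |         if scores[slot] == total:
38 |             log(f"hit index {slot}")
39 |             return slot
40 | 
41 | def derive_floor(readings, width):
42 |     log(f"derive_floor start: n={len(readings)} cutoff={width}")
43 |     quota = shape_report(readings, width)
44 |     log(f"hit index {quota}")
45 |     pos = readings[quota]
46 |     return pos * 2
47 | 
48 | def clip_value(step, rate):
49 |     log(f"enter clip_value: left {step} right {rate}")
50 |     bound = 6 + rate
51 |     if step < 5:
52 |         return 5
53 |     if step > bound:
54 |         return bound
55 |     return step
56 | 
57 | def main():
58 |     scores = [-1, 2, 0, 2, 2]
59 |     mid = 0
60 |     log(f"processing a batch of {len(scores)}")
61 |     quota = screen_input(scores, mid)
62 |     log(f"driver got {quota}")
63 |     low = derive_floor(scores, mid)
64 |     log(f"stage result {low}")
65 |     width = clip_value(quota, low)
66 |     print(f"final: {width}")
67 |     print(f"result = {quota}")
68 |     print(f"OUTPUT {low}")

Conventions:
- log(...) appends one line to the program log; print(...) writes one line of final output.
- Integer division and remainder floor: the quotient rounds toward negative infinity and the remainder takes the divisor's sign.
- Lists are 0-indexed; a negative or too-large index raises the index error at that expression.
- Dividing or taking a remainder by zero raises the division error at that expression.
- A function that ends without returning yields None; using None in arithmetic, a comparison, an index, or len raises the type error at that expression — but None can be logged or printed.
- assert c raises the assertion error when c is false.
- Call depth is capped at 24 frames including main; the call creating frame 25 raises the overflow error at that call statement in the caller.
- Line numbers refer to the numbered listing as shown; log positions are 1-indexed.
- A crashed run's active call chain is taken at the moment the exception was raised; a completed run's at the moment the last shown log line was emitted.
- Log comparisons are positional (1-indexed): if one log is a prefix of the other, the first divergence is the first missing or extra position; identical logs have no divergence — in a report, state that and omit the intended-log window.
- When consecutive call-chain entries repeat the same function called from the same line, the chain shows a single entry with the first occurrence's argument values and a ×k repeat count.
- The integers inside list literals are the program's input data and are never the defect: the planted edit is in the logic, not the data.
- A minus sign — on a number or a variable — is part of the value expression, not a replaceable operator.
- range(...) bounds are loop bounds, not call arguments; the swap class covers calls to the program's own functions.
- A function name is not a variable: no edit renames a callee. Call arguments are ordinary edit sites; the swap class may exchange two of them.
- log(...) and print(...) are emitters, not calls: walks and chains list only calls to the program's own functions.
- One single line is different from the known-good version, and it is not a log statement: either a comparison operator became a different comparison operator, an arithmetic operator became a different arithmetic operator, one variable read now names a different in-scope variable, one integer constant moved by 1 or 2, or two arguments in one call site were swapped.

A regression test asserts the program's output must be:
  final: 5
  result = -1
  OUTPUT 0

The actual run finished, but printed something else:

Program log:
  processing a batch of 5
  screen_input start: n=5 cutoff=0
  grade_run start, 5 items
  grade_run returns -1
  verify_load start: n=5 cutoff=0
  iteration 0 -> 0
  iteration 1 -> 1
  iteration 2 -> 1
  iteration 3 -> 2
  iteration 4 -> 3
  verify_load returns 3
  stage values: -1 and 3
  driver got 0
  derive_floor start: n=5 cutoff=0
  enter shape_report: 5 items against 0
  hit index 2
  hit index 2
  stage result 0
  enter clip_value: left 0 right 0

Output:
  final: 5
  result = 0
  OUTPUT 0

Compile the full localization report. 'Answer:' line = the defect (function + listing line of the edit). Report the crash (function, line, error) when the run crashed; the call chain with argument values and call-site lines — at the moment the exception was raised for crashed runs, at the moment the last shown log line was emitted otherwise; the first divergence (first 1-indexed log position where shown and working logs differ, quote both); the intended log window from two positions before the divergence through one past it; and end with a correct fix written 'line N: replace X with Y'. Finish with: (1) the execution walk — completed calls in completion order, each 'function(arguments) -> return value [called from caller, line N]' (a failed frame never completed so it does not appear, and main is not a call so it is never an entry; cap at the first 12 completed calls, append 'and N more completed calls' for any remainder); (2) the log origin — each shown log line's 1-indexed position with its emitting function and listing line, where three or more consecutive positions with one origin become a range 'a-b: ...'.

Answer: the defect is in screen_input at line 32.
The tell: The earliest visible damage is log position 13 — 'driver got 0' rather than the intended 'driver got -1'.
Call chain: main -> clip_value(0, 0) (called at line 65).
First divergence: position 13 — shown 'driver got 0', intended 'driver got -1'.
Intended log window:
  11: verify_load returns 3
  12: stage values: -1 and 3
  13: driver got -1
  14: derive_floor start: n=5 cutoff=0
Execution walk:
  grade_run([-1, 2, 0, 2, 2]) -> -1  [called from screen_input, line 28]
  verify_load([-1, 2, 0, 2, 2], 0) -> 3  [called from screen_input, line 29]
  screen_input([-1, 2, 0, 2, 2], 0) -> 0  [called from main, line 61]
  shape_report([-1, 2, 0, 2, 2], 0) -> 2  [called from derive_floor, line 43]
  derive_floor([-1, 2, 0, 2, 2], 0) -> 0  [called from main, line 63]
  clip_value(0, 0) -> 5  [called from main, line 65]
Origin of each log line:
  1: emitted by main (line 60)
  2: emitted by screen_input (line 27)
  3: emitted by grade_run (line 2)
  4: emitted by grade_run (line 7)
  5: emitted by verify_load (line 11)
  6-10: emitted by verify_load (line 16)
  11: emitted by verify_load (line 17)
  12: emitted by screen_input (line 30)
  13: emitted by main (line 62)
  14: emitted by derive_floor (line 42)
  15: emitted by shape_report (line 35)
  16: emitted by shape_report (line 38)
  17: emitted by derive_floor (line 44)
  18: emitted by main (line 64)
  19: emitted by clip_value (line 49)
A correct fix: line 32: replace `step` with `rate`.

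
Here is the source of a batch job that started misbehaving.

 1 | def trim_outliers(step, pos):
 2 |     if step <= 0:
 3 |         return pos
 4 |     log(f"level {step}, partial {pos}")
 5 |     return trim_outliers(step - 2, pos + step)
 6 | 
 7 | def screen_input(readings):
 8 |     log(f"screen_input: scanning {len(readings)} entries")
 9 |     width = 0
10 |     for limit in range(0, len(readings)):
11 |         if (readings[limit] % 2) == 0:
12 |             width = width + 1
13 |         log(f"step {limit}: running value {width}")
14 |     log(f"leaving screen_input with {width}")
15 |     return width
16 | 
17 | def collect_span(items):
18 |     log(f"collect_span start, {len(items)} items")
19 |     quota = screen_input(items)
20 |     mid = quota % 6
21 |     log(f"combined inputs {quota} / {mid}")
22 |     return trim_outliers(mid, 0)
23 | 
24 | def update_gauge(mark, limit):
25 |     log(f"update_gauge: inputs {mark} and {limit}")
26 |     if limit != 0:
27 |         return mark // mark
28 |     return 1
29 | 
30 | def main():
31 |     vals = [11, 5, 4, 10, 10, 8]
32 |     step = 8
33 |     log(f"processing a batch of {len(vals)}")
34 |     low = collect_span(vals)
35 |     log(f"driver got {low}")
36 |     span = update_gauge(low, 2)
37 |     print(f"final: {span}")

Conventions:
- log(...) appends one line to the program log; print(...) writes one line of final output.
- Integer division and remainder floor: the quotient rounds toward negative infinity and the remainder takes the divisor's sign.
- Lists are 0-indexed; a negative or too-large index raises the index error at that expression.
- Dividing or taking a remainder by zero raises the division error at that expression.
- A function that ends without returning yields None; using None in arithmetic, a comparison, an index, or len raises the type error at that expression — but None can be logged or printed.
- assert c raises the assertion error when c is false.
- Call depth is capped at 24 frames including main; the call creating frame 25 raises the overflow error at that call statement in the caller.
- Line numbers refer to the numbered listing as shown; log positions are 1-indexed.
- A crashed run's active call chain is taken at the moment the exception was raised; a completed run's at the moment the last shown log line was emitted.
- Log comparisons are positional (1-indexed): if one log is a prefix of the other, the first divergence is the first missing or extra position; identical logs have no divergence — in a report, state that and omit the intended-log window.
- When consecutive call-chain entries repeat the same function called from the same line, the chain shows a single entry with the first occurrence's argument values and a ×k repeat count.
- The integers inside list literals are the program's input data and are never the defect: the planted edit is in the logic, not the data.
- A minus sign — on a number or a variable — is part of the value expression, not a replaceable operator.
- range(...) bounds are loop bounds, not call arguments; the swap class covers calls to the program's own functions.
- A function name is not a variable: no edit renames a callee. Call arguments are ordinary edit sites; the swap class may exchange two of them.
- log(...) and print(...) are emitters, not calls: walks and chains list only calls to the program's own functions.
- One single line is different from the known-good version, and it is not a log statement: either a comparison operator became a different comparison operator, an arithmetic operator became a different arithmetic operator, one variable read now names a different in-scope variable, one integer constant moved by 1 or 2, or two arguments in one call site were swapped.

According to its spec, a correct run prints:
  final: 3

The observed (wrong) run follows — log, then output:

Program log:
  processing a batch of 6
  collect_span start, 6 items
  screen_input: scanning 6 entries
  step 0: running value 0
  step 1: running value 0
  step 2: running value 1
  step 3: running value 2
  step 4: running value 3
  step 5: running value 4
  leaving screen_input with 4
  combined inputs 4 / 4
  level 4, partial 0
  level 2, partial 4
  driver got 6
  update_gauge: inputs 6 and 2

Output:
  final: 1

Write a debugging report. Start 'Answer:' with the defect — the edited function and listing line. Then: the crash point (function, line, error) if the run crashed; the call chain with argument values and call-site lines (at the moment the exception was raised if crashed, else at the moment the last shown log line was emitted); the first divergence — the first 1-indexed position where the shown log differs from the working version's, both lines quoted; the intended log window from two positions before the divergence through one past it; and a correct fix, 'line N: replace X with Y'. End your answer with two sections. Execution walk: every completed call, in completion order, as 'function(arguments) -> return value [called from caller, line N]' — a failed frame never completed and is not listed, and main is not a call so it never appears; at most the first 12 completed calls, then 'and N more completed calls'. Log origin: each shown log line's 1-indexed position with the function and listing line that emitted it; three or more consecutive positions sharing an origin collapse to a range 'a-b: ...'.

Answer: the defect is in update_gauge at line 27.
Key observation: Nothing in the log betrays the bug — only the output does.
Call chain: main -> update_gauge(6, 2) (called at line 36).
First divergence: none; the two logs match at every position.
Execution walk:
  screen_input([11, 5, 4, 10, 10, 8]) -> 4  [called from collect_span, line 19]
  trim_outliers(0, 6) -> 6  [called from trim_outliers, line 5]
  trim_outliers(2, 4) -> 6  [called from trim_outliers, line 5]
  trim_outliers(4, 0) -> 6  [called from collect_span, line 22]
  collect_span([11, 5, 4, 10, 10, 8]) -> 6  [called from main, line 34]
  update_gauge(6, 2) -> 1  [called from main, line 36]
Log origins:
  1: emitted by main (line 33)
  2: emitted by collect_span (line 18)
  3: emitted by screen_input (line 8)
  4-9: emitted by screen_input (line 13)
  10: emitted by screen_input (line 14)
  11: emitted by collect_span (line 21)
  12: emitted by trim_outliers (line 4)
  13: emitted by trim_outliers (line 4)
  14: emitted by main (line 35)
  15: emitted by update_gauge (line 25)
A correct fix: line 27: replace `mark // mark` with `mark // limit`.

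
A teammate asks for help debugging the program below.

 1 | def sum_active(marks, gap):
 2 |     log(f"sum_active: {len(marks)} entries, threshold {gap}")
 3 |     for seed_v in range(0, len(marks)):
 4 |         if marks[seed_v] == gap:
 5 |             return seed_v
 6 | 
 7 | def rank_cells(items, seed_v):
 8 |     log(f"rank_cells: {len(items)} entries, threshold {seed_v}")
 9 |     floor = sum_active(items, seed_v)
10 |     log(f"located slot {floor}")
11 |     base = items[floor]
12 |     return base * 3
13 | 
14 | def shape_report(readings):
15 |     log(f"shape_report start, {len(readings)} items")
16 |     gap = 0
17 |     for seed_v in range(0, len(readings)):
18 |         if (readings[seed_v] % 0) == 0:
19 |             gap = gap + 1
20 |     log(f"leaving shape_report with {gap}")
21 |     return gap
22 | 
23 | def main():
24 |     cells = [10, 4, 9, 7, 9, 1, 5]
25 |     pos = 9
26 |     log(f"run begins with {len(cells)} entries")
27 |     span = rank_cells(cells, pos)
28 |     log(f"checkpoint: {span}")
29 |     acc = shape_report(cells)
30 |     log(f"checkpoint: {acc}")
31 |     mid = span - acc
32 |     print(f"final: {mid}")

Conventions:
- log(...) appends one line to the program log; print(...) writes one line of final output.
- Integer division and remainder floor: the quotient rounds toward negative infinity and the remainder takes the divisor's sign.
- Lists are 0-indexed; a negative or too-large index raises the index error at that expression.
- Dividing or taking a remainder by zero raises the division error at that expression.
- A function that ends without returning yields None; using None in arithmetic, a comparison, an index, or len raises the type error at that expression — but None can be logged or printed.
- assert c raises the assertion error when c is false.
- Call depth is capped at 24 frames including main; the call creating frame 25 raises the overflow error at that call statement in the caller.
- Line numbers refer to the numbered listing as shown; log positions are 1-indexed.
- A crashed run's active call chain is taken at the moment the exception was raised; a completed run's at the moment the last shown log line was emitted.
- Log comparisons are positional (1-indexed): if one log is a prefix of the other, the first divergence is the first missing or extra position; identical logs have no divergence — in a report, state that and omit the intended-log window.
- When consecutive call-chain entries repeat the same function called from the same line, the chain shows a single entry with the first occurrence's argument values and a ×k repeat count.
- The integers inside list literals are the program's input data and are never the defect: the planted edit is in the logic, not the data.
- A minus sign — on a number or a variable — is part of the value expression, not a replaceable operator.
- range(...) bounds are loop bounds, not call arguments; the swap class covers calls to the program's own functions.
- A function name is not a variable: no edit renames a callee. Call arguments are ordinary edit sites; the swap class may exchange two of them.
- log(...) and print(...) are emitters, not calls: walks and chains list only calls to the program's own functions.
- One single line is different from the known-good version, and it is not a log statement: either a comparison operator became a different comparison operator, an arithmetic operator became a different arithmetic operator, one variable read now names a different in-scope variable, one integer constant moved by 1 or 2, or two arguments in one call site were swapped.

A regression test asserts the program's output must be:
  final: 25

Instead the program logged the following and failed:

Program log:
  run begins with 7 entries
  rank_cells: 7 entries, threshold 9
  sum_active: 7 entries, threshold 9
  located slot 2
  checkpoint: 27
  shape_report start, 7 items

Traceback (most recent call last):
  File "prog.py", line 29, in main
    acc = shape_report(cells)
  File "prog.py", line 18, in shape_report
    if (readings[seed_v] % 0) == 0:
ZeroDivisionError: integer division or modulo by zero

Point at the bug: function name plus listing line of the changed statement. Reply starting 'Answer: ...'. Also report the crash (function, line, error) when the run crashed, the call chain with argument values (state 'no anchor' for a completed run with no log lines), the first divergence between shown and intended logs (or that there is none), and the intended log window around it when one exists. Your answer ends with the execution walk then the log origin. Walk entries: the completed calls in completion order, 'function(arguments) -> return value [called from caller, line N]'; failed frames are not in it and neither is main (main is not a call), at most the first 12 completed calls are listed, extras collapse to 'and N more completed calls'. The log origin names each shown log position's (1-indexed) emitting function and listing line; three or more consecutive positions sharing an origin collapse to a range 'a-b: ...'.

Answer: the defect is in shape_report at line 18.
Key fact: A complete run would log 'leaving shape_report with 2' next, but this one stopped at 6 lines.
Crash: shape_report, line 18, ZeroDivisionError.
Call chain: main -> shape_report([10, 4, 9, 7, 9, 1, 5]) (called at line 29).
First divergence: position 7 (shown log ended at 6 lines; the working version continues: 'leaving shape_report with 2').
Intended log window:
  5: checkpoint: 27
  6: shape_report start, 7 items
  7: leaving shape_report with 2
  8: checkpoint: 2
Execution walk:
  sum_active([10, 4, 9, 7, 9, 1, 5], 9) -> 2  [called from rank_cells, line 9]
  rank_cells([10, 4, 9, 7, 9, 1, 5], 9) -> 27  [called from main, line 27]
Log origins:
  1: logged in main at line 26
  2: logged in rank_cells at line 8
  3: logged in sum_active at line 2
  4: logged in rank_cells at line 10
  5: logged in main at line 28
  6: logged in shape_report at line 15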